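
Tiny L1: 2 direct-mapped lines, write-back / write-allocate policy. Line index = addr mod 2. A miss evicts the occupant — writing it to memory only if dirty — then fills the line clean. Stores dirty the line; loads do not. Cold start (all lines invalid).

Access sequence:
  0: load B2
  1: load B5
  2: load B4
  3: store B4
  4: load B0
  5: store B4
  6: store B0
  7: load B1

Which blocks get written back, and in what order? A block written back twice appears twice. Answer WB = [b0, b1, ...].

0: R B2 -> L0 miss  d=-]
1: R B5 -> L1 miss  d=-]
2: R B4 -> L0 miss  d=-]
3: W B4 -> L0 hit  d=D]
4: R B0 -> L0 miss wb->B4  d=-]
5: W B4 -> L0 miss  d=D]
6: W B0 -> L0 miss wb->B4  d=D]
7: R B1 -> L1 miss  d=-]

WB = [4, 4]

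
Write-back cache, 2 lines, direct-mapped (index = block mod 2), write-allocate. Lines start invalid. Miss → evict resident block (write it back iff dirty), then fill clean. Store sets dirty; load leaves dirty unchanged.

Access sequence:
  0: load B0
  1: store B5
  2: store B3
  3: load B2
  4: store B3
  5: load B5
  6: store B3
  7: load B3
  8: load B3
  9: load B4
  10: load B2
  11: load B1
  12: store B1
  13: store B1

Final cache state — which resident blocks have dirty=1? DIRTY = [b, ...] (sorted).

0: R B0 -> L0 miss  d=-]
1: W B5 -> L1 miss  d=D]
2: W B3 -> L1 miss wb->B5  d=D]
3: R B2 -> L0 miss  d=-]
4: W B3 -> L1 hit  d=D]
5: R B5 -> L1 miss wb->B3  d=-]
6: W B3 -> L1 miss  d=D]
7: R B3 -> L1 hit  d=D]
8: R B3 -> L1 hit  d=D]
9: R B4 -> L0 miss  d=-]
10: R B2 -> L0 miss  d=-]
11: R B1 -> L1 miss wb->B3  d=-]
12: W B1 -> L1 hit  d=D]
13: W B1 -> L1 hit  d=D]

DIRTY = [1]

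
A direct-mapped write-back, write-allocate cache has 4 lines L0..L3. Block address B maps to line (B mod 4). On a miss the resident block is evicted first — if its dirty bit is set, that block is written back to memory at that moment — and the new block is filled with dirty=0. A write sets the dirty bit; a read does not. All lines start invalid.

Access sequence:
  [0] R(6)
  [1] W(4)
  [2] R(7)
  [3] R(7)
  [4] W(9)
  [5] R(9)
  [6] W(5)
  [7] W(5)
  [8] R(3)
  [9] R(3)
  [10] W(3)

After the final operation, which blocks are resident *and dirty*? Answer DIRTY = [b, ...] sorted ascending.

  0 | R B6 → L2 miss [-]
  1 | W B4 → L0 miss [D]
  2 | R B7 → L3 miss [-]
  3 | R B7 → L3 hit [-]
  4 | W B9 → L1 miss [D]
  5 | R B9 → L1 hit [D]
  6 | W B5 → L1 miss wb→B9 [D]
  7 | W B5 → L1 hit [D]
  8 | R B3 → L3 miss [-]
  9 | R B3 → L3 hit [-]
  10 | W B3 → L3 hit [D]

DIRTY = [3, 4, 5]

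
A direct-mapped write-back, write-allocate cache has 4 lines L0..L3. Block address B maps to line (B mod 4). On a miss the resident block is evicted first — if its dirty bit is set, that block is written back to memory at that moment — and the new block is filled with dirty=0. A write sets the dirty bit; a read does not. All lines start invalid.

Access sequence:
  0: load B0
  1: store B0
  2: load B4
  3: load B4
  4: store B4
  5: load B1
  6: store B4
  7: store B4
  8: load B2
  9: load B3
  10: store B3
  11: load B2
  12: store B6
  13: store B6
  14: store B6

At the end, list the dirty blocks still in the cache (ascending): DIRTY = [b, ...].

DIRTY = [3, 4, 6]

0: R B0 → L0 miss [-]
1: W B0 → L0 hit [D]
2: R B4 → L0 miss wb→B0 [-]
3: R B4 → L0 hit [-]
4: W B4 → L0 hit [D]
5: R B1 → L1 miss [-]
6: W B4 → L0 hit [D]
7: W B4 → L0 hit [D]
8: R B2 → L2 miss [-]
9: R B3 → L3 miss [-]
10: W B3 → L3 hit [D]
11: R B2 → L2 hit [-]
12: W B6 → L2 miss [D]
13: W B6 → L2 hit [D]
14: W B6 → L2 hit [D]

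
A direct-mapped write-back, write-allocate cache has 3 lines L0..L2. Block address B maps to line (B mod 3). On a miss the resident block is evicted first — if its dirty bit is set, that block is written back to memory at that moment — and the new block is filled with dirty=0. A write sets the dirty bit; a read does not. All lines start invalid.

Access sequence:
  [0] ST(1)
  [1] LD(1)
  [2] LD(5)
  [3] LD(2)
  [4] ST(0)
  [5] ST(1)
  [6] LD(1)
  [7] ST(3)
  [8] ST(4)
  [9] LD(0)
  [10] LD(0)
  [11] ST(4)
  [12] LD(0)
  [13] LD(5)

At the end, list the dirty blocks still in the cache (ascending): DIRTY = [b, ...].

0: W B1 -> L1 miss  d=D]
1: R B1 -> L1 hit  d=D]
2: R B5 -> L2 miss  d=-]
3: R B2 -> L2 miss  d=-]
4: W B0 -> L0 miss  d=D]
5: W B1 -> L1 hit  d=D]
6: R B1 -> L1 hit  d=D]
7: W B3 -> L0 miss wb->B0  d=D]
8: W B4 -> L1 miss wb->B1  d=D]
9: R B0 -> L0 miss wb->B3  d=-]
10: R B0 -> L0 hit  d=-]
11: W B4 -> L1 hit  d=D]
12: R B0 -> L0 hit  d=-]
13: R B5 -> L2 miss  d=-]

DIRTY = [4]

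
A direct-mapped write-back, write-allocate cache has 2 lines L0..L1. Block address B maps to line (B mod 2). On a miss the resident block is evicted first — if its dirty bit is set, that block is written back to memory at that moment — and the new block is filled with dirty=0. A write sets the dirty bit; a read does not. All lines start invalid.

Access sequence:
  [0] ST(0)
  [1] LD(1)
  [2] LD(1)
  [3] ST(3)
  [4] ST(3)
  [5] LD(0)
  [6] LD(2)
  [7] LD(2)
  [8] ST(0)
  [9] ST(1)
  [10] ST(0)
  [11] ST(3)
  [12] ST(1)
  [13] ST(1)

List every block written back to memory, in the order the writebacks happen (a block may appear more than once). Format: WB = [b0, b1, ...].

WB = [0, 3, 1, 3]

  0 | W B0 → L0 miss [D]
  1 | R B1 → L1 miss [-]
  2 | R B1 → L1 hit [-]
  3 | W B3 → L1 miss [D]
  4 | W B3 → L1 hit [D]
  5 | R B0 → L0 hit [D]
  6 | R B2 → L0 miss wb→B0 [-]
  7 | R B2 → L0 hit [-]
  8 | W B0 → L0 miss [D]
  9 | W B1 → L1 miss wb→B3 [D]
  10 | W B0 → L0 hit [D]
  11 | W B3 → L1 miss wb→B1 [D]
  12 | W B1 → L1 miss wb→B3 [D]
  13 | W B1 → L1 hit [D]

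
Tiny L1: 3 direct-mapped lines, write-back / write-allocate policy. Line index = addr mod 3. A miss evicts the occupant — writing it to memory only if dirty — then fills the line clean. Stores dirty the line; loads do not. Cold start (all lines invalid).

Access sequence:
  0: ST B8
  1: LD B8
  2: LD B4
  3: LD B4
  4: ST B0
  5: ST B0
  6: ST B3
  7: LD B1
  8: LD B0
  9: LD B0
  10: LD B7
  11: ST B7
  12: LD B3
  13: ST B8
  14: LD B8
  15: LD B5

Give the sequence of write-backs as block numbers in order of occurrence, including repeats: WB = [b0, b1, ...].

  0 | W B8 → L2 miss [D]
  1 | R B8 → L2 hit [D]
  2 | R B4 → L1 miss [-]
  3 | R B4 → L1 hit [-]
  4 | W B0 → L0 miss [D]
  5 | W B0 → L0 hit [D]
  6 | W B3 → L0 miss wb→B0 [D]
  7 | R B1 → L1 miss [-]
  8 | R B0 → L0 miss wb→B3 [-]
  9 | R B0 → L0 hit [-]
  10 | R B7 → L1 miss [-]
  11 | W B7 → L1 hit [D]
  12 | R B3 → L0 miss [-]
  13 | W B8 → L2 hit [D]
  14 | R B8 → L2 hit [D]
  15 | R B5 → L2 miss wb→B8 [-]

WB = [0, 3, 8]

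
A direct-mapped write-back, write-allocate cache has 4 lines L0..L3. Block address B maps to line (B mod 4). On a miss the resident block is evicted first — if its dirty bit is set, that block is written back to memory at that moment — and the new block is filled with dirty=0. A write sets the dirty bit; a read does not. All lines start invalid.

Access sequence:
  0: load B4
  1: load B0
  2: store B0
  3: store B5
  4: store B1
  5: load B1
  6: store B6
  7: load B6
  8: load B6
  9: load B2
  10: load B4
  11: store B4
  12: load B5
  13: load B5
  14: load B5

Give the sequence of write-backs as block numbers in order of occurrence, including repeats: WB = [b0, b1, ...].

WB = [5, 6, 0, 1]

0: R B4 -> L0 miss  d=-]
1: R B0 -> L0 miss  d=-]
2: W B0 -> L0 hit  d=D]
3: W B5 -> L1 miss  d=D]
4: W B1 -> L1 miss wb->B5  d=D]
5: R B1 -> L1 hit  d=D]
6: W B6 -> L2 miss  d=D]
7: R B6 -> L2 hit  d=D]
8: R B6 -> L2 hit  d=D]
9: R B2 -> L2 miss wb->B6  d=-]
10: R B4 -> L0 miss wb->B0  d=-]
11: W B4 -> L0 hit  d=D]
12: R B5 -> L1 miss wb->B1  d=-]
13: R B5 -> L1 hit  d=-]
14: R B5 -> L1 hit  d=-]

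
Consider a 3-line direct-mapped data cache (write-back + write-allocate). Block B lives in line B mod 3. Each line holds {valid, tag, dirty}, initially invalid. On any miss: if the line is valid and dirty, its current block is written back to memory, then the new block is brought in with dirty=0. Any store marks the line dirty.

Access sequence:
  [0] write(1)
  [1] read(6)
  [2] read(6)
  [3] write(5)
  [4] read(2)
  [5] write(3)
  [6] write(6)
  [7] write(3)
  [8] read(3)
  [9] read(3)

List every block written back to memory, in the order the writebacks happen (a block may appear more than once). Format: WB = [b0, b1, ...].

WB = [5, 3, 6]

0: W B1 -> L1 miss  d=D]
1: R B6 -> L0 miss  d=-]
2: R B6 -> L0 hit  d=-]
3: W B5 -> L2 miss  d=D]
4: R B2 -> L2 miss wb->B5  d=-]
5: W B3 -> L0 miss  d=D]
6: W B6 -> L0 miss wb->B3  d=D]
7: W B3 -> L0 miss wb->B6  d=D]
8: R B3 -> L0 hit  d=D]
9: R B3 -> L0 hit  d=D]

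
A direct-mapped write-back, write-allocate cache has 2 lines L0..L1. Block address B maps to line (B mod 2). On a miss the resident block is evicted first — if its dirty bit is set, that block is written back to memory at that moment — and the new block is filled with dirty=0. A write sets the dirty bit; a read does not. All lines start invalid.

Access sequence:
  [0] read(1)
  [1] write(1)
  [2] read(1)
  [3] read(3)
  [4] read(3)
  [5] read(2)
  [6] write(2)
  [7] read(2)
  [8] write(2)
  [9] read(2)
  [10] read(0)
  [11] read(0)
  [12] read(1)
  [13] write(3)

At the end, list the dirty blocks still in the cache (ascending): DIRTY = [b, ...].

0: R B1 → L1 miss [-]
1: W B1 → L1 hit [D]
2: R B1 → L1 hit [D]
3: R B3 → L1 miss wb→B1 [-]
4: R B3 → L1 hit [-]
5: R B2 → L0 miss [-]
6: W B2 → L0 hit [D]
7: R B2 → L0 hit [D]
8: W B2 → L0 hit [D]
9: R B2 → L0 hit [D]
10: R B0 → L0 miss wb→B2 [-]
11: R B0 → L0 hit [-]
12: R B1 → L1 miss [-]
13: W B3 → L1 miss [D]

DIRTY = [3]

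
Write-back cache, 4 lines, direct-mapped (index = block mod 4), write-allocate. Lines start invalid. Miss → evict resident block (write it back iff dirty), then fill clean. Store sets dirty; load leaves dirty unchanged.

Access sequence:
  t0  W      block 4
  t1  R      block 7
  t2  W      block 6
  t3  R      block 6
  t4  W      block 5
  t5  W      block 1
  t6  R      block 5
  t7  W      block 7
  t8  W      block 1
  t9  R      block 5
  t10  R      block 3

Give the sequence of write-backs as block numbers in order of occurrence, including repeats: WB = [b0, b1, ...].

0: W B4 -> L0 miss  d=D]
1: R B7 -> L3 miss  d=-]
2: W B6 -> L2 miss  d=D]
3: R B6 -> L2 hit  d=D]
4: W B5 -> L1 miss  d=D]
5: W B1 -> L1 miss wb->B5  d=D]
6: R B5 -> L1 miss wb->B1  d=-]
7: W B7 -> L3 hit  d=D]
8: W B1 -> L1 miss  d=D]
9: R B5 -> L1 miss wb->B1  d=-]
10: R B3 -> L3 miss wb->B7  d=-]

WB = [5, 1, 1, 7]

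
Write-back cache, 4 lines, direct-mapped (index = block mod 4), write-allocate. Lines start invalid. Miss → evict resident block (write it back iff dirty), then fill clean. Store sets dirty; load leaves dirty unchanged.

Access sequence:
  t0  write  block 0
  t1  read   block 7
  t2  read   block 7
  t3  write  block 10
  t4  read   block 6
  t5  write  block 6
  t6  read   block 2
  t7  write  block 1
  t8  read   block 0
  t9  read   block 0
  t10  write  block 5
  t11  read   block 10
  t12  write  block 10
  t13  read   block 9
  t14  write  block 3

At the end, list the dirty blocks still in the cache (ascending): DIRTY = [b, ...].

DIRTY = [0, 3, 10]

0: W B0 -> L0 miss  d=D]
1: R B7 -> L3 miss  d=-]
2: R B7 -> L3 hit  d=-]
3: W B10 -> L2 miss  d=D]
4: R B6 -> L2 miss wb->B10  d=-]
5: W B6 -> L2 hit  d=D]
6: R B2 -> L2 miss wb->B6  d=-]
7: W B1 -> L1 miss  d=D]
8: R B0 -> L0 hit  d=D]
9: R B0 -> L0 hit  d=D]
10: W B5 -> L1 miss wb->B1  d=D]
11: R B10 -> L2 miss  d=-]
12: W B10 -> L2 hit  d=D]
13: R B9 -> L1 miss wb->B5  d=-]
14: W B3 -> L3 miss  d=D]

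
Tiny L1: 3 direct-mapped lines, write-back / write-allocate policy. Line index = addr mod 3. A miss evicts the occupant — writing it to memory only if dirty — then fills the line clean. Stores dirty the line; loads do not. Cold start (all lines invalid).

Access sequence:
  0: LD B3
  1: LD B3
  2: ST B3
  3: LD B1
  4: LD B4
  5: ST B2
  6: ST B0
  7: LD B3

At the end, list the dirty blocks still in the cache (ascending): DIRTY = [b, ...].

0: R B3 -> L0 miss  d=-]
1: R B3 -> L0 hit  d=-]
2: W B3 -> L0 hit  d=D]
3: R B1 -> L1 miss  d=-]
4: R B4 -> L1 miss  d=-]
5: W B2 -> L2 miss  d=D]
6: W B0 -> L0 miss wb->B3  d=D]
7: R B3 -> L0 miss wb->B0  d=-]

DIRTY = [2]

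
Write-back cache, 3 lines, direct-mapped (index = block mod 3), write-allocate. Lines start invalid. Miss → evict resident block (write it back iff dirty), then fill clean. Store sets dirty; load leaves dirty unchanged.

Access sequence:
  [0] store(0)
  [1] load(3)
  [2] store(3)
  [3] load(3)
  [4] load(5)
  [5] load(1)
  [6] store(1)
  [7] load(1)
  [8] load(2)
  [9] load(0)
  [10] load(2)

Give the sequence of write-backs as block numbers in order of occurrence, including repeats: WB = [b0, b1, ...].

0: W B0 → L0 miss [D]
1: R B3 → L0 miss wb→B0 [-]
2: W B3 → L0 hit [D]
3: R B3 → L0 hit [D]
4: R B5 → L2 miss [-]
5: R B1 → L1 miss [-]
6: W B1 → L1 hit [D]
7: R B1 → L1 hit [D]
8: R B2 → L2 miss [-]
9: R B0 → L0 miss wb→B3 [-]
10: R B2 → L2 hit [-]

WB = [0, 3]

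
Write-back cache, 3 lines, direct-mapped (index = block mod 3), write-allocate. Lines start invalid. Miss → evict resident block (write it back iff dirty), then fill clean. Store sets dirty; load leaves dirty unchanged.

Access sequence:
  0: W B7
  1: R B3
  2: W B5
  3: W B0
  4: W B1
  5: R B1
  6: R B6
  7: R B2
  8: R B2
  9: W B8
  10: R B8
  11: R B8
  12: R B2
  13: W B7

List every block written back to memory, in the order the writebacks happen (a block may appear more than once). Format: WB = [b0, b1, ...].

WB = [7, 0, 5, 8, 1]

0: W B7 → L1 miss [D]
1: R B3 → L0 miss [-]
2: W B5 → L2 miss [D]
3: W B0 → L0 miss [D]
4: W B1 → L1 miss wb→B7 [D]
5: R B1 → L1 hit [D]
6: R B6 → L0 miss wb→B0 [-]
7: R B2 → L2 miss wb→B5 [-]
8: R B2 → L2 hit [-]
9: W B8 → L2 miss [D]
10: R B8 → L2 hit [D]
11: R B8 → L2 hit [D]
12: R B2 → L2 miss wb→B8 [-]
13: W B7 → L1 miss wb→B1 [D]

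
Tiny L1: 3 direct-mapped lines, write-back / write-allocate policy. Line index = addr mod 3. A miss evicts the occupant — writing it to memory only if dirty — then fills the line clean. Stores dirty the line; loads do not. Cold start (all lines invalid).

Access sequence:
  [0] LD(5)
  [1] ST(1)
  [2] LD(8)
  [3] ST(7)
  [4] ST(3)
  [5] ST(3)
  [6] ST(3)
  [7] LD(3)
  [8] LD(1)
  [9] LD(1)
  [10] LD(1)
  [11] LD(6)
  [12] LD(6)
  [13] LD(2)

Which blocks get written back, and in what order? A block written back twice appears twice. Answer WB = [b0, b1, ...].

  0 | R B5 → L2 miss [-]
  1 | W B1 → L1 miss [D]
  2 | R B8 → L2 miss [-]
  3 | W B7 → L1 miss wb→B1 [D]
  4 | W B3 → L0 miss [D]
  5 | W B3 → L0 hit [D]
  6 | W B3 → L0 hit [D]
  7 | R B3 → L0 hit [D]
  8 | R B1 → L1 miss wb→B7 [-]
  9 | R B1 → L1 hit [-]
  10 | R B1 → L1 hit [-]
  11 | R B6 → L0 miss wb→B3 [-]
  12 | R B6 → L0 hit [-]
  13 | R B2 → L2 miss [-]

WB = [1, 7, 3]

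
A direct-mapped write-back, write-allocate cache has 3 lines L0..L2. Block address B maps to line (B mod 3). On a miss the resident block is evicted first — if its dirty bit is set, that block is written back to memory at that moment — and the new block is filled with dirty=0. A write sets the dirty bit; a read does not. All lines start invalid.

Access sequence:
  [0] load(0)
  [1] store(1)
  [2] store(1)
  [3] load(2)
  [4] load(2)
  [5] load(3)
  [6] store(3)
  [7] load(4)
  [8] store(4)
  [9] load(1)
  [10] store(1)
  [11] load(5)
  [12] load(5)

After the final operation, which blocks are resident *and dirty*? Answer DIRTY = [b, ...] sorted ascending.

  0 | R B0 → L0 miss [-]
  1 | W B1 → L1 miss [D]
  2 | W B1 → L1 hit [D]
  3 | R B2 → L2 miss [-]
  4 | R B2 → L2 hit [-]
  5 | R B3 → L0 miss [-]
  6 | W B3 → L0 hit [D]
  7 | R B4 → L1 miss wb→B1 [-]
  8 | W B4 → L1 hit [D]
  9 | R B1 → L1 miss wb→B4 [-]
  10 | W B1 → L1 hit [D]
  11 | R B5 → L2 miss [-]
  12 | R B5 → L2 hit [-]

DIRTY = [1, 3]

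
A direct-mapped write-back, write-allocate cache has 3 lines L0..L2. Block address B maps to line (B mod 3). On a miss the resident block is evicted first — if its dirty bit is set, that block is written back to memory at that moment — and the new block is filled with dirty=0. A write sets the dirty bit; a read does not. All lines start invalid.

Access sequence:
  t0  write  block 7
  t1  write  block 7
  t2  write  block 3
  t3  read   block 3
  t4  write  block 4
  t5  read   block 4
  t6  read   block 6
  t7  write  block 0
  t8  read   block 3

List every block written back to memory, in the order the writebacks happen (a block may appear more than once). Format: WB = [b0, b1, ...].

0: W B7 -> L1 miss  d=D]
1: W B7 -> L1 hit  d=D]
2: W B3 -> L0 miss  d=D]
3: R B3 -> L0 hit  d=D]
4: W B4 -> L1 miss wb->B7  d=D]
5: R B4 -> L1 hit  d=D]
6: R B6 -> L0 miss wb->B3  d=-]
7: W B0 -> L0 miss  d=D]
8: R B3 -> L0 miss wb->B0  d=-]

WB = [7, 3, 0]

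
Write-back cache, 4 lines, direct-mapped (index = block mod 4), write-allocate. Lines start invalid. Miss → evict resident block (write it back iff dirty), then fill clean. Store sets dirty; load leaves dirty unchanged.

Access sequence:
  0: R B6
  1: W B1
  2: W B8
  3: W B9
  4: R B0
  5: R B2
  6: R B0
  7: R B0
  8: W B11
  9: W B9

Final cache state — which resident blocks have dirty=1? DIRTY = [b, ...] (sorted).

DIRTY = [9, 11]

0: R B6 -> L2 miss  d=-]
1: W B1 -> L1 miss  d=D]
2: W B8 -> L0 miss  d=D]
3: W B9 -> L1 miss wb->B1  d=D]
4: R B0 -> L0 miss wb->B8  d=-]
5: R B2 -> L2 miss  d=-]
6: R B0 -> L0 hit  d=-]
7: R B0 -> L0 hit  d=-]
8: W B11 -> L3 miss  d=D]
9: W B9 -> L1 hit  d=D]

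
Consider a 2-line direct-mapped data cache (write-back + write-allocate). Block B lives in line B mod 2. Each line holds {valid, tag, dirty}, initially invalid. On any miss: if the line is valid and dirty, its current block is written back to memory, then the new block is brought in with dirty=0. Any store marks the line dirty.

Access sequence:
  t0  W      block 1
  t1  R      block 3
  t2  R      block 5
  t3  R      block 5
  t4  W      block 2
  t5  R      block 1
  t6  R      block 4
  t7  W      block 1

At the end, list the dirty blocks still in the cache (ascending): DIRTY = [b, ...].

0: W B1 → L1 miss [D]
1: R B3 → L1 miss wb→B1 [-]
2: R B5 → L1 miss [-]
3: R B5 → L1 hit [-]
4: W B2 → L0 miss [D]
5: R B1 → L1 miss [-]
6: R B4 → L0 miss wb→B2 [-]
7: W B1 → L1 hit [D]

DIRTY = [1]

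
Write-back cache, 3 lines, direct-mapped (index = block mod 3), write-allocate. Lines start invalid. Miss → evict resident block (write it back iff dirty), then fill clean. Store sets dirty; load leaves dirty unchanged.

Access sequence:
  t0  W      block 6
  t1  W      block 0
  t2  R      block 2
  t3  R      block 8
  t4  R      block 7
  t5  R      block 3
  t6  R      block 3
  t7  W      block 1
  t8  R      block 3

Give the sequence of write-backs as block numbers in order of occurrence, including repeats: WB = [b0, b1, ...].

WB = [6, 0]

0: W B6 → L0 miss [D]
1: W B0 → L0 miss wb→B6 [D]
2: R B2 → L2 miss [-]
3: R B8 → L2 miss [-]
4: R B7 → L1 miss [-]
5: R B3 → L0 miss wb→B0 [-]
6: R B3 → L0 hit [-]
7: W B1 → L1 miss [D]
8: R B3 → L0 hit [-]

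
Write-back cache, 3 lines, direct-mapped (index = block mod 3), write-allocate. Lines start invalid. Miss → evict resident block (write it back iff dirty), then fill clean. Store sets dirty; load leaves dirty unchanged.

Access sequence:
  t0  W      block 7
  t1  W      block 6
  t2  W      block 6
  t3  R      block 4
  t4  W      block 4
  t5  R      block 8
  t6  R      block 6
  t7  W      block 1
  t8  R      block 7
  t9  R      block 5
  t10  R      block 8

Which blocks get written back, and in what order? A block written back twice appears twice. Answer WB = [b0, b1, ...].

WB = [7, 4, 1]

0: W B7 -> L1 miss  d=D]
1: W B6 -> L0 miss  d=D]
2: W B6 -> L0 hit  d=D]
3: R B4 -> L1 miss wb->B7  d=-]
4: W B4 -> L1 hit  d=D]
5: R B8 -> L2 miss  d=-]
6: R B6 -> L0 hit  d=D]
7: W B1 -> L1 miss wb->B4  d=D]
8: R B7 -> L1 miss wb->B1  d=-]
9: R B5 -> L2 miss  d=-]
10: R B8 -> L2 miss  d=-]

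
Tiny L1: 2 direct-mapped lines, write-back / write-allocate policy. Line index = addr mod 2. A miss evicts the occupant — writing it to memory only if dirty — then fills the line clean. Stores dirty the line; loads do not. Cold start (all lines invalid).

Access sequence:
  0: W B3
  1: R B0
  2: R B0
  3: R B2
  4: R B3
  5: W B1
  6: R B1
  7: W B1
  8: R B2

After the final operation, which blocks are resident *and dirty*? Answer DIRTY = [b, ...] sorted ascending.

  0 | W B3 → L1 miss [D]
  1 | R B0 → L0 miss [-]
  2 | R B0 → L0 hit [-]
  3 | R B2 → L0 miss [-]
  4 | R B3 → L1 hit [D]
  5 | W B1 → L1 miss wb→B3 [D]
  6 | R B1 → L1 hit [D]
  7 | W B1 → L1 hit [D]
  8 | R B2 → L0 hit [-]

DIRTY = [1]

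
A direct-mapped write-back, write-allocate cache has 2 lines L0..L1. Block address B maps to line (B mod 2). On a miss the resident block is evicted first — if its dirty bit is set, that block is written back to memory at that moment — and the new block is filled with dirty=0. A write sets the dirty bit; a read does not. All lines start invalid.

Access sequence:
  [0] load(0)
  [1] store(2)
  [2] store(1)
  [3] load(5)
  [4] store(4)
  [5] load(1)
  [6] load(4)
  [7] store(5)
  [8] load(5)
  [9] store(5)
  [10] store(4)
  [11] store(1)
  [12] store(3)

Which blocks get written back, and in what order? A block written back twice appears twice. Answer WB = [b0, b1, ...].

0: R B0 -> L0 miss  d=-]
1: W B2 -> L0 miss  d=D]
2: W B1 -> L1 miss  d=D]
3: R B5 -> L1 miss wb->B1  d=-]
4: W B4 -> L0 miss wb->B2  d=D]
5: R B1 -> L1 miss  d=-]
6: R B4 -> L0 hit  d=D]
7: W B5 -> L1 miss  d=D]
8: R B5 -> L1 hit  d=D]
9: W B5 -> L1 hit  d=D]
10: W B4 -> L0 hit  d=D]
11: W B1 -> L1 miss wb->B5  d=D]
12: W B3 -> L1 miss wb->B1  d=D]

WB = [1, 2, 5, 1]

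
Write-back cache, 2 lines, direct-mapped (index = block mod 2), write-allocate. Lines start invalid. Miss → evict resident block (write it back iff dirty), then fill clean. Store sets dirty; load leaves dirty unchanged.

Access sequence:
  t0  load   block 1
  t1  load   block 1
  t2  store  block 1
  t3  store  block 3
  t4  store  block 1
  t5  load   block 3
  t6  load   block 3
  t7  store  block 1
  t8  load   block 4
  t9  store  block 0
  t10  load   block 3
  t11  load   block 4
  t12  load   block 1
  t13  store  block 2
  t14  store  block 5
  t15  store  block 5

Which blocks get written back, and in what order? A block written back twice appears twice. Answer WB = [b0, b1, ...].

0: R B1 → L1 miss [-]
1: R B1 → L1 hit [-]
2: W B1 → L1 hit [D]
3: W B3 → L1 miss wb→B1 [D]
4: W B1 → L1 miss wb→B3 [D]
5: R B3 → L1 miss wb→B1 [-]
6: R B3 → L1 hit [-]
7: W B1 → L1 miss [D]
8: R B4 → L0 miss [-]
9: W B0 → L0 miss [D]
10: R B3 → L1 miss wb→B1 [-]
11: R B4 → L0 miss wb→B0 [-]
12: R B1 → L1 miss [-]
13: W B2 → L0 miss [D]
14: W B5 → L1 miss [D]
15: W B5 → L1 hit [D]

WB = [1, 3, 1, 1, 0]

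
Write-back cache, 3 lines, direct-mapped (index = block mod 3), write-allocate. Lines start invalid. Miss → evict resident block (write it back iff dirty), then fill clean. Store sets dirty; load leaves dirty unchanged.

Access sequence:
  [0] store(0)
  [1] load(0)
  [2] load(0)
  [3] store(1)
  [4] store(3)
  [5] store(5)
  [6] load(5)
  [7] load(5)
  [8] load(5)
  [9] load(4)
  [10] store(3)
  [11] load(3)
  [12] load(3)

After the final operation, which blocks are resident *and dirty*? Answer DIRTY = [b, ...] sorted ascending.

0: W B0 → L0 miss [D]
1: R B0 → L0 hit [D]
2: R B0 → L0 hit [D]
3: W B1 → L1 miss [D]
4: W B3 → L0 miss wb→B0 [D]
5: W B5 → L2 miss [D]
6: R B5 → L2 hit [D]
7: R B5 → L2 hit [D]
8: R B5 → L2 hit [D]
9: R B4 → L1 miss wb→B1 [-]
10: W B3 → L0 hit [D]
11: R B3 → L0 hit [D]
12: R B3 → L0 hit [D]

DIRTY = [3, 5]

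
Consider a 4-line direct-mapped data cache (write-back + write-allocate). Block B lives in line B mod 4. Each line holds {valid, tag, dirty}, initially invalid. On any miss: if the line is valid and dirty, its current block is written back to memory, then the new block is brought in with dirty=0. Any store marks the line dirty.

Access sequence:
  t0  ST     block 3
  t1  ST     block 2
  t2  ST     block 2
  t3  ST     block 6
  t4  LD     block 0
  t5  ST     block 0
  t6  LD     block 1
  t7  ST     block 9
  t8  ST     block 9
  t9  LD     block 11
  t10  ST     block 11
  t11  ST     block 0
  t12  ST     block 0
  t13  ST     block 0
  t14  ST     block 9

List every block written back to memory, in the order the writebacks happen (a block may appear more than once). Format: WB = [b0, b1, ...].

WB = [2, 3]

0: W B3 -> L3 miss  d=D]
1: W B2 -> L2 miss  d=D]
2: W B2 -> L2 hit  d=D]
3: W B6 -> L2 miss wb->B2  d=D]
4: R B0 -> L0 miss  d=-]
5: W B0 -> L0 hit  d=D]
6: R B1 -> L1 miss  d=-]
7: W B9 -> L1 miss  d=D]
8: W B9 -> L1 hit  d=D]
9: R B11 -> L3 miss wb->B3  d=-]
10: W B11 -> L3 hit  d=D]
11: W B0 -> L0 hit  d=D]
12: W B0 -> L0 hit  d=D]
13: W B0 -> L0 hit  d=D]
14: W B9 -> L1 hit  d=D]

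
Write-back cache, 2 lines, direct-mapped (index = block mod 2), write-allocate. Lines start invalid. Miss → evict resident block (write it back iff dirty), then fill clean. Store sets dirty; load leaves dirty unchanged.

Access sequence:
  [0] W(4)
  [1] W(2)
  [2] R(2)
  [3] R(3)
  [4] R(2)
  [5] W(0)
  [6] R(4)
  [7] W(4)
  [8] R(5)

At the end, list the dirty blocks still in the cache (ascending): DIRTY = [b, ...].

DIRTY = [4]

  0 | W B4 → L0 miss [D]
  1 | W B2 → L0 miss wb→B4 [D]
  2 | R B2 → L0 hit [D]
  3 | R B3 → L1 miss [-]
  4 | R B2 → L0 hit [D]
  5 | W B0 → L0 miss wb→B2 [D]
  6 | R B4 → L0 miss wb→B0 [-]
  7 | W B4 → L0 hit [D]
  8 | R B5 → L1 miss [-]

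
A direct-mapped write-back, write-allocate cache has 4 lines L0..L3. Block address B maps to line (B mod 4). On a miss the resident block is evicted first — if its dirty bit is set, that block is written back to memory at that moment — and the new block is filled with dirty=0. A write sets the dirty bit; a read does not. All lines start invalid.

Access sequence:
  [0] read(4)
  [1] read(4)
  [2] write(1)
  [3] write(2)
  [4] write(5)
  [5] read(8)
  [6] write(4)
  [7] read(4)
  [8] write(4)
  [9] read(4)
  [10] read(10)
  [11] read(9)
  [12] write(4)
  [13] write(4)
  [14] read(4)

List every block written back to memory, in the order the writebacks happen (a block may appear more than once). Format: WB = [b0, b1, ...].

WB = [1, 2, 5]

0: R B4 → L0 miss [-]
1: R B4 → L0 hit [-]
2: W B1 → L1 miss [D]
3: W B2 → L2 miss [D]
4: W B5 → L1 miss wb→B1 [D]
5: R B8 → L0 miss [-]
6: W B4 → L0 miss [D]
7: R B4 → L0 hit [D]
8: W B4 → L0 hit [D]
9: R B4 → L0 hit [D]
10: R B10 → L2 miss wb→B2 [-]
11: R B9 → L1 miss wb→B5 [-]
12: W B4 → L0 hit [D]
13: W B4 → L0 hit [D]
14: R B4 → L0 hit [D]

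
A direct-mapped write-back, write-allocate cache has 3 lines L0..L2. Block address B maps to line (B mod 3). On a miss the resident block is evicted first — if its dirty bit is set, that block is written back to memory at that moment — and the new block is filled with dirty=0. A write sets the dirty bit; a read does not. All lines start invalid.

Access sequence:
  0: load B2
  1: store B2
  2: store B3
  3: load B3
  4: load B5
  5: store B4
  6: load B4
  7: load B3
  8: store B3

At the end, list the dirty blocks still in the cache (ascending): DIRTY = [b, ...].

0: R B2 -> L2 miss  d=-]
1: W B2 -> L2 hit  d=D]
2: W B3 -> L0 miss  d=D]
3: R B3 -> L0 hit  d=D]
4: R B5 -> L2 miss wb->B2  d=-]
5: W B4 -> L1 miss  d=D]
6: R B4 -> L1 hit  d=D]
7: R B3 -> L0 hit  d=D]
8: W B3 -> L0 hit  d=D]

DIRTY = [3, 4]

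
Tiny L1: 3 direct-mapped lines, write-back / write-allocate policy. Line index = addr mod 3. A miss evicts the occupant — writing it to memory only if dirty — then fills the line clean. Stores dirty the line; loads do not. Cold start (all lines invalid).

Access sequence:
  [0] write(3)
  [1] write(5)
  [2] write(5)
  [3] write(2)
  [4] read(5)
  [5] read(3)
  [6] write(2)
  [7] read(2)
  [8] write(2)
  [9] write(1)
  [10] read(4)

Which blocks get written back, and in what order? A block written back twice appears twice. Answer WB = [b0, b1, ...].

  0 | W B3 → L0 miss [D]
  1 | W B5 → L2 miss [D]
  2 | W B5 → L2 hit [D]
  3 | W B2 → L2 miss wb→B5 [D]
  4 | R B5 → L2 miss wb→B2 [-]
  5 | R B3 → L0 hit [D]
  6 | W B2 → L2 miss [D]
  7 | R B2 → L2 hit [D]
  8 | W B2 → L2 hit [D]
  9 | W B1 → L1 miss [D]
  10 | R B4 → L1 miss wb→B1 [-]

WB = [5, 2, 1]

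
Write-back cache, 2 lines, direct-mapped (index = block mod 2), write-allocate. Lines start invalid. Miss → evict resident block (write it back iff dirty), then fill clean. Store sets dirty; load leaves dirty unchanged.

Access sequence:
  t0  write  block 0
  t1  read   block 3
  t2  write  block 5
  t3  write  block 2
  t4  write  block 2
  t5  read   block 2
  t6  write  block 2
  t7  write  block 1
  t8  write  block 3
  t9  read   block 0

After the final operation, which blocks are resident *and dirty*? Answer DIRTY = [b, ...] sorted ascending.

DIRTY = [3]

  0 | W B0 → L0 miss [D]
  1 | R B3 → L1 miss [-]
  2 | W B5 → L1 miss [D]
  3 | W B2 → L0 miss wb→B0 [D]
  4 | W B2 → L0 hit [D]
  5 | R B2 → L0 hit [D]
  6 | W B2 → L0 hit [D]
  7 | W B1 → L1 miss wb→B5 [D]
  8 | W B3 → L1 miss wb→B1 [D]
  9 | R B0 → L0 miss wb→B2 [-]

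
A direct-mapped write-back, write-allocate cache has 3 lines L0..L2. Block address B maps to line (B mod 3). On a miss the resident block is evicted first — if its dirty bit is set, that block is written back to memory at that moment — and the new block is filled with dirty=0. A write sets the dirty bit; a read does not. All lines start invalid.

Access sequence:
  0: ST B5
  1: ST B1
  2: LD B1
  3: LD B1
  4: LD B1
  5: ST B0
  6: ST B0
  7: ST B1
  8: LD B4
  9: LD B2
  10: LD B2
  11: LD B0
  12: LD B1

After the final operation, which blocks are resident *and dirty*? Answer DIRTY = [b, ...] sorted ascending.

DIRTY = [0]

0: W B5 → L2 miss [D]
1: W B1 → L1 miss [D]
2: R B1 → L1 hit [D]
3: R B1 → L1 hit [D]
4: R B1 → L1 hit [D]
5: W B0 → L0 miss [D]
6: W B0 → L0 hit [D]
7: W B1 → L1 hit [D]
8: R B4 → L1 miss wb→B1 [-]
9: R B2 → L2 miss wb→B5 [-]
10: R B2 → L2 hit [-]
11: R B0 → L0 hit [D]
12: R B1 → L1 miss [-]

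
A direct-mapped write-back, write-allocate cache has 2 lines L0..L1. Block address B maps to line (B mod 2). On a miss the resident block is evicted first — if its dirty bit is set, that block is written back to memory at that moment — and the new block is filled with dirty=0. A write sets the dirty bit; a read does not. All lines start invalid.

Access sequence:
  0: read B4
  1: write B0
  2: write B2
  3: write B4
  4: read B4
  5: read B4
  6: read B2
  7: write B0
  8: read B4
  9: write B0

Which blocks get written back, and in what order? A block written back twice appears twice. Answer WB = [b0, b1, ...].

0: R B4 -> L0 miss  d=-]
1: W B0 -> L0 miss  d=D]
2: W B2 -> L0 miss wb->B0  d=D]
3: W B4 -> L0 miss wb->B2  d=D]
4: R B4 -> L0 hit  d=D]
5: R B4 -> L0 hit  d=D]
6: R B2 -> L0 miss wb->B4  d=-]
7: W B0 -> L0 miss  d=D]
8: R B4 -> L0 miss wb->B0  d=-]
9: W B0 -> L0 miss  d=D]

WB = [0, 2, 4, 0]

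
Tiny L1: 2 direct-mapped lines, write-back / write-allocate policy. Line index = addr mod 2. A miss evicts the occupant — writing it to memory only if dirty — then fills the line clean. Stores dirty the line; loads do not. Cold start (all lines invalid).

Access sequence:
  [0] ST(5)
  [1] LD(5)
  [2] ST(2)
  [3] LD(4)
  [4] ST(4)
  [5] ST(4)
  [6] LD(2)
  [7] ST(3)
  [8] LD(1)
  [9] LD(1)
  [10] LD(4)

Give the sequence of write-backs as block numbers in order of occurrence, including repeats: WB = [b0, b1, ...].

  0 | W B5 → L1 miss [D]
  1 | R B5 → L1 hit [D]
  2 | W B2 → L0 miss [D]
  3 | R B4 → L0 miss wb→B2 [-]
  4 | W B4 → L0 hit [D]
  5 | W B4 → L0 hit [D]
  6 | R B2 → L0 miss wb→B4 [-]
  7 | W B3 → L1 miss wb→B5 [D]
  8 | R B1 → L1 miss wb→B3 [-]
  9 | R B1 → L1 hit [-]
  10 | R B4 → L0 miss [-]

WB = [2, 4, 5, 3]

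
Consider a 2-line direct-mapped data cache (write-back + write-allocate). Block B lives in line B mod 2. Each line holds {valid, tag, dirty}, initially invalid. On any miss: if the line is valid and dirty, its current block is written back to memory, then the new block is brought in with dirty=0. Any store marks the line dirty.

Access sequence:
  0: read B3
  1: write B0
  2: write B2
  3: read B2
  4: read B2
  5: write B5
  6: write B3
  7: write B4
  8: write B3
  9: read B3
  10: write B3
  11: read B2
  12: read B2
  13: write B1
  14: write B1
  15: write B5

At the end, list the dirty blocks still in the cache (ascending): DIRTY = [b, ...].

DIRTY = [5]

  0 | R B3 → L1 miss [-]
  1 | W B0 → L0 miss [D]
  2 | W B2 → L0 miss wb→B0 [D]
  3 | R B2 → L0 hit [D]
  4 | R B2 → L0 hit [D]
  5 | W B5 → L1 miss [D]
  6 | W B3 → L1 miss wb→B5 [D]
  7 | W B4 → L0 miss wb→B2 [D]
  8 | W B3 → L1 hit [D]
  9 | R B3 → L1 hit [D]
  10 | W B3 → L1 hit [D]
  11 | R B2 → L0 miss wb→B4 [-]
  12 | R B2 → L0 hit [-]
  13 | W B1 → L1 miss wb→B3 [D]
  14 | W B1 → L1 hit [D]
  15 | W B5 → L1 miss wb→B1 [D]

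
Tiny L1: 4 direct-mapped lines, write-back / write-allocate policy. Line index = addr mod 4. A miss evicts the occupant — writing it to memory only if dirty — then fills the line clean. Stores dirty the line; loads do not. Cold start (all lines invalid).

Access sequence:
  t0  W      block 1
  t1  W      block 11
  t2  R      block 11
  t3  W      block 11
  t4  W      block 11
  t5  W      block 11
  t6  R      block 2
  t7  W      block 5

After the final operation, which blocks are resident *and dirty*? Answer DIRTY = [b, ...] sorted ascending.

DIRTY = [5, 11]

0: W B1 → L1 miss [D]
1: W B11 → L3 miss [D]
2: R B11 → L3 hit [D]
3: W B11 → L3 hit [D]
4: W B11 → L3 hit [D]
5: W B11 → L3 hit [D]
6: R B2 → L2 miss [-]
7: W B5 → L1 miss wb→B1 [D]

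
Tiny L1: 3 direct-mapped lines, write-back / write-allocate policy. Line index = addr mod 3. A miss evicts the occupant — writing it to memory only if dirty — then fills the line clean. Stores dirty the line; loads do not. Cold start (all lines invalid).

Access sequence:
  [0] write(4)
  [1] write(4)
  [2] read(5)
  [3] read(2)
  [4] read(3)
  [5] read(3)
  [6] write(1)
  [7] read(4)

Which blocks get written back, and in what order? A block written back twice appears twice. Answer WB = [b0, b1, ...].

0: W B4 → L1 miss [D]
1: W B4 → L1 hit [D]
2: R B5 → L2 miss [-]
3: R B2 → L2 miss [-]
4: R B3 → L0 miss [-]
5: R B3 → L0 hit [-]
6: W B1 → L1 miss wb→B4 [D]
7: R B4 → L1 miss wb→B1 [-]

WB = [4, 1]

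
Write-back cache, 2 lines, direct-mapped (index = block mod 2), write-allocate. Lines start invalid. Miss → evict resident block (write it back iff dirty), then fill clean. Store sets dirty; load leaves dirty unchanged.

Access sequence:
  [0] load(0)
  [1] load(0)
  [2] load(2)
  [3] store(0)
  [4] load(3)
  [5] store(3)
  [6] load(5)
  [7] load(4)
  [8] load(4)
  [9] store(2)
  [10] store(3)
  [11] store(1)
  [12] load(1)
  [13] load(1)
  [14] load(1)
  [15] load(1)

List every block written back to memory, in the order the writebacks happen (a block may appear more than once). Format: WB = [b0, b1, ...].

WB = [3, 0, 3]

0: R B0 → L0 miss [-]
1: R B0 → L0 hit [-]
2: R B2 → L0 miss [-]
3: W B0 → L0 miss [D]
4: R B3 → L1 miss [-]
5: W B3 → L1 hit [D]
6: R B5 → L1 miss wb→B3 [-]
7: R B4 → L0 miss wb→B0 [-]
8: R B4 → L0 hit [-]
9: W B2 → L0 miss [D]
10: W B3 → L1 miss [D]
11: W B1 → L1 miss wb→B3 [D]
12: R B1 → L1 hit [D]
13: R B1 → L1 hit [D]
14: R B1 → L1 hit [D]
15: R B1 → L1 hit [D]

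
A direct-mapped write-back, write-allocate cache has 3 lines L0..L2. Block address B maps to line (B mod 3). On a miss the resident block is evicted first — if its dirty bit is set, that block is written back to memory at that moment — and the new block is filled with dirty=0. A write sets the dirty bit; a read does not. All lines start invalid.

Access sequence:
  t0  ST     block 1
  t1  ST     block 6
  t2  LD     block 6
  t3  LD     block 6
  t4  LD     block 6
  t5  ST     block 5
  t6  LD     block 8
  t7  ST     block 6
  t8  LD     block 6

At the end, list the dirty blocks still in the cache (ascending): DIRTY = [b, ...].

  0 | W B1 → L1 miss [D]
  1 | W B6 → L0 miss [D]
  2 | R B6 → L0 hit [D]
  3 | R B6 → L0 hit [D]
  4 | R B6 → L0 hit [D]
  5 | W B5 → L2 miss [D]
  6 | R B8 → L2 miss wb→B5 [-]
  7 | W B6 → L0 hit [D]
  8 | R B6 → L0 hit [D]

DIRTY = [1, 6]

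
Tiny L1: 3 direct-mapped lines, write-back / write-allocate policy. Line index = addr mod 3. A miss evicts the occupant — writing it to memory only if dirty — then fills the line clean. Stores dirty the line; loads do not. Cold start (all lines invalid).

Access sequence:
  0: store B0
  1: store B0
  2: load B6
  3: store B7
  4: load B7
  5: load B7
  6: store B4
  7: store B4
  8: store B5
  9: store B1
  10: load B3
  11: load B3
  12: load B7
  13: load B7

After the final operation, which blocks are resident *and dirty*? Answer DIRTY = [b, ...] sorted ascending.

DIRTY = [5]

  0 | W B0 → L0 miss [D]
  1 | W B0 → L0 hit [D]
  2 | R B6 → L0 miss wb→B0 [-]
  3 | W B7 → L1 miss [D]
  4 | R B7 → L1 hit [D]
  5 | R B7 → L1 hit [D]
  6 | W B4 → L1 miss wb→B7 [D]
  7 | W B4 → L1 hit [D]
  8 | W B5 → L2 miss [D]
  9 | W B1 → L1 miss wb→B4 [D]
  10 | R B3 → L0 miss [-]
  11 | R B3 → L0 hit [-]
  12 | R B7 → L1 miss wb→B1 [-]
  13 | R B7 → L1 hit [-]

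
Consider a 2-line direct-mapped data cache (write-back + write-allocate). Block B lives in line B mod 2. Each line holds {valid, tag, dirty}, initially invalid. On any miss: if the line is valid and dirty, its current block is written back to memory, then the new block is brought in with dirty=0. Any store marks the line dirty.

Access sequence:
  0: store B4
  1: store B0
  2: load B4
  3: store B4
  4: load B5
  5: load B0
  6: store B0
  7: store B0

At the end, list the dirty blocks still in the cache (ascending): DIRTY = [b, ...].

  0 | W B4 → L0 miss [D]
  1 | W B0 → L0 miss wb→B4 [D]
  2 | R B4 → L0 miss wb→B0 [-]
  3 | W B4 → L0 hit [D]
  4 | R B5 → L1 miss [-]
  5 | R B0 → L0 miss wb→B4 [-]
  6 | W B0 → L0 hit [D]
  7 | W B0 → L0 hit [D]

DIRTY = [0]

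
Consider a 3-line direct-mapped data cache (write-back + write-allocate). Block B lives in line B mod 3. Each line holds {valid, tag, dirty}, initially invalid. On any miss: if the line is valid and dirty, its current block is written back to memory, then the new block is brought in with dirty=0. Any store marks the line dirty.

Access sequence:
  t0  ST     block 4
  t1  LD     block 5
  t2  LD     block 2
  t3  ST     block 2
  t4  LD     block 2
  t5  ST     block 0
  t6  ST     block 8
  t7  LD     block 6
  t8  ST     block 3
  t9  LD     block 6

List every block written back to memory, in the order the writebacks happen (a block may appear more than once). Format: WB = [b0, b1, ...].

0: W B4 -> L1 miss  d=D]
1: R B5 -> L2 miss  d=-]
2: R B2 -> L2 miss  d=-]
3: W B2 -> L2 hit  d=D]
4: R B2 -> L2 hit  d=D]
5: W B0 -> L0 miss  d=D]
6: W B8 -> L2 miss wb->B2  d=D]
7: R B6 -> L0 miss wb->B0  d=-]
8: W B3 -> L0 miss  d=D]
9: R B6 -> L0 miss wb->B3  d=-]

WB = [2, 0, 3]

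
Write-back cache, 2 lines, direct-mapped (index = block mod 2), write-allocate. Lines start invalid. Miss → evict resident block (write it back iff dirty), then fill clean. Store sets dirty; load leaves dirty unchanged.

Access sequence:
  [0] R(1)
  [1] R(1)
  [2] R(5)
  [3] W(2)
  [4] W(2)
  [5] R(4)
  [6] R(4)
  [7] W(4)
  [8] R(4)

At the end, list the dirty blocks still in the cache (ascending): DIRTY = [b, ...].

DIRTY = [4]

0: R B1 → L1 miss [-]
1: R B1 → L1 hit [-]
2: R B5 → L1 miss [-]
3: W B2 → L0 miss [D]
4: W B2 → L0 hit [D]
5: R B4 → L0 miss wb→B2 [-]
6: R B4 → L0 hit [-]
7: W B4 → L0 hit [D]
8: R B4 → L0 hit [D]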